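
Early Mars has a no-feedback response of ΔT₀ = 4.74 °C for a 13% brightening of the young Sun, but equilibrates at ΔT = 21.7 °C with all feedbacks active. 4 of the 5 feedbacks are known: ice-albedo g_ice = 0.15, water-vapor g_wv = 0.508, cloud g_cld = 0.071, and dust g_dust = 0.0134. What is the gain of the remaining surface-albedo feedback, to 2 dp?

0.04

Amplification A = ΔT/ΔT₀ = 21.7/4.74 = 4.578.
Total gain g = 1 − 1/A = 1 − 1/4.578 = 0.7816.
Known gains sum to 0.15 + 0.508 + 0.071 + 0.0134 = 0.7424.
g_alb = 0.7816 − 0.7424 = 0.04.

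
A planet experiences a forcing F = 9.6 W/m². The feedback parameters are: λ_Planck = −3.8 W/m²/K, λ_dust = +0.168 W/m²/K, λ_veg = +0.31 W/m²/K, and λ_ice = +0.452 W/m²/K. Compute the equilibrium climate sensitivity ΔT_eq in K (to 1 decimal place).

3.3 K

Net feedback parameter λ = (−3.8) + (+0.168) + (+0.31) + (+0.452) = -2.87 W/m²/K.
ΔT = −F/λ = −9.6/(-2.87) = 3.3 K.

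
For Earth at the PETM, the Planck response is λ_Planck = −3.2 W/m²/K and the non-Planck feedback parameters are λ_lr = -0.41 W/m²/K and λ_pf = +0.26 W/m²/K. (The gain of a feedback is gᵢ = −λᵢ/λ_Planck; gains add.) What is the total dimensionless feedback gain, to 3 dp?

Convert to gains: g_lr = -0.41/3.2 = -0.1281; g_pf = 0.26/3.2 = 0.08125.
Total gain g = -0.04685.

-0.047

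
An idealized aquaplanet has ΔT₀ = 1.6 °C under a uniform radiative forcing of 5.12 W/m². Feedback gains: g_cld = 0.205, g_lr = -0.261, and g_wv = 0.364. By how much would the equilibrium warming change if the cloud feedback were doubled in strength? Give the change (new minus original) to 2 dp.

0.97 °C

Original: g = 0.308, ΔT = 1.6/(1−0.308) = 2.3121 °C.
With doubled cloud: g' = 0.513, ΔT' = 1.6/(1−0.513) = 3.2854 °C.
Change = 3.2854 − 2.3121 = 0.97 °C.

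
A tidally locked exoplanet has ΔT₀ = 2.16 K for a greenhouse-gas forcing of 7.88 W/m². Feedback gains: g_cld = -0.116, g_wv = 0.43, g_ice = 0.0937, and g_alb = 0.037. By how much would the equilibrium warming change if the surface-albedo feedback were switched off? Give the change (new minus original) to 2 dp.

-0.24 K

Original: g = 0.4447, ΔT = 2.16/(1−0.4447) = 3.8898 K.
Without surface-albedo: g' = 0.4077, ΔT' = 2.16/(1−0.4077) = 3.6468 K.
Change = 3.6468 − 3.8898 = -0.24 K.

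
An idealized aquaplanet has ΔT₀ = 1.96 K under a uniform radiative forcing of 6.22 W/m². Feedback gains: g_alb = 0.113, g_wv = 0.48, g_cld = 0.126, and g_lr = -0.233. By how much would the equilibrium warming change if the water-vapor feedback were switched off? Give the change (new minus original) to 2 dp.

Original: g = 0.486, ΔT = 1.96/(1−0.486) = 3.8132 K.
Without water-vapor: g' = 0.006, ΔT' = 1.96/(1−0.006) = 1.9718 K.
Change = 1.9718 − 3.8132 = -1.84 K.

-1.84 K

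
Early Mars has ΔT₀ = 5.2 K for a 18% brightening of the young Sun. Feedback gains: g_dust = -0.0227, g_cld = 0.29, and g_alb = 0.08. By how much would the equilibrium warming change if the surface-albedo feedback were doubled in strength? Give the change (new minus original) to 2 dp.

Original: g = 0.3473, ΔT = 5.2/(1−0.3473) = 7.9669 K.
With doubled surface-albedo: g' = 0.4273, ΔT' = 5.2/(1−0.4273) = 9.0798 K.
Change = 9.0798 − 7.9669 = 1.11 K.

1.11 K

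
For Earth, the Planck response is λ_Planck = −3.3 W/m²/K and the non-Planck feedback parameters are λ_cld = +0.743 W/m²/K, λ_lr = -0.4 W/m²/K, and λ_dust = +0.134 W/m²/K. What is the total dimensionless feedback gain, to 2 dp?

0.14

Convert to gains: g_cld = 0.743/3.3 = 0.2252; g_lr = -0.4/3.3 = -0.1212; g_dust = 0.134/3.3 = 0.04061.
Total gain g = 0.14461.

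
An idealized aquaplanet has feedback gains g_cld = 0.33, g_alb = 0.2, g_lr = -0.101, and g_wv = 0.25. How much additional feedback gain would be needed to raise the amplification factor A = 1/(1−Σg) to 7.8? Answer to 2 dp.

Current total gain = 0.679.
Target gain for A = 7.8: g* = 1 − 1/7.8 = 0.8718.
Additional gain needed = 0.8718 − 0.679 = 0.19.

0.19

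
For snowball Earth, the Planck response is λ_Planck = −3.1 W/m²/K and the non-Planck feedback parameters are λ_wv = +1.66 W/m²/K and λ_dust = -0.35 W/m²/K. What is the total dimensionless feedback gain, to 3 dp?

0.423

Convert to gains: g_wv = 1.66/3.1 = 0.5355; g_dust = -0.35/3.1 = -0.1129.
Total gain g = 0.4226.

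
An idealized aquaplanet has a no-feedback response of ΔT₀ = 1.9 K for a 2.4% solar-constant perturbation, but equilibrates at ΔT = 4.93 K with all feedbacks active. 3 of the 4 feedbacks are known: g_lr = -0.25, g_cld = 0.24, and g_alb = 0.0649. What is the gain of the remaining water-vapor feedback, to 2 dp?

Amplification A = ΔT/ΔT₀ = 4.93/1.9 = 2.595.
Total gain g = 1 − 1/A = 1 − 1/2.595 = 0.6146.
Known gains sum to -0.25 + 0.24 + 0.0649 = 0.0549.
g_wv = 0.6146 − 0.0549 = 0.56.

0.56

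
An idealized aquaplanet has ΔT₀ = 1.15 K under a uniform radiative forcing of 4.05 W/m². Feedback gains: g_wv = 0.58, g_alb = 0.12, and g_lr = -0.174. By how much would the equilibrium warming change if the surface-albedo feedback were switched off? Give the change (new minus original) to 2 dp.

Original: g = 0.526, ΔT = 1.15/(1−0.526) = 2.4262 K.
Without surface-albedo: g' = 0.406, ΔT' = 1.15/(1−0.406) = 1.9360 K.
Change = 1.9360 − 2.4262 = -0.49 K.

-0.49 K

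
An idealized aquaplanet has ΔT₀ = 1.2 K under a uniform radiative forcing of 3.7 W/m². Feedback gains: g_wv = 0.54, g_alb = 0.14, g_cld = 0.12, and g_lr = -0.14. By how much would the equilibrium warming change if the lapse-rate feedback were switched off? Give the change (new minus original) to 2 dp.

2.47 K

Original: g = 0.66, ΔT = 1.2/(1−0.66) = 3.5294 K.
Without lapse-rate: g' = 0.8, ΔT' = 1.2/(1−0.8) = 6.0000 K.
Change = 6.0000 − 3.5294 = 2.47 K.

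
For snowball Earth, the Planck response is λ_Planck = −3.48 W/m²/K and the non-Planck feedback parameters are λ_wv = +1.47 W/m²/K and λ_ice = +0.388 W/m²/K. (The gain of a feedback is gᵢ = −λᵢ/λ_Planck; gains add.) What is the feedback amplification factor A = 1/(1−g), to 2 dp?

2.15

Convert to gains: g_wv = 1.47/3.48 = 0.4224; g_ice = 0.388/3.48 = 0.1115.
Total gain g = 0.5339.
A = 1/(1 − 0.5339) = 2.15.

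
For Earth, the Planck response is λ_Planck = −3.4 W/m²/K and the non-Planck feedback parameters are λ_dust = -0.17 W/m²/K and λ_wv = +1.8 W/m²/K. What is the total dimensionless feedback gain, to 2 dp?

Convert to gains: g_dust = -0.17/3.4 = -0.05; g_wv = 1.8/3.4 = 0.5294.
Total gain g = 0.4794.

0.48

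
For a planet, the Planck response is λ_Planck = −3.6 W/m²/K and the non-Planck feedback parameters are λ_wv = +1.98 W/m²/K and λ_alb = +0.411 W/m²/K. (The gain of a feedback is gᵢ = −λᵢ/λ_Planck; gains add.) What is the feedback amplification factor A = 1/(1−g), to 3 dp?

2.978

Convert to gains: g_wv = 1.98/3.6 = 0.55; g_alb = 0.411/3.6 = 0.1142.
Total gain g = 0.6642.
A = 1/(1 − 0.6642) = 2.978.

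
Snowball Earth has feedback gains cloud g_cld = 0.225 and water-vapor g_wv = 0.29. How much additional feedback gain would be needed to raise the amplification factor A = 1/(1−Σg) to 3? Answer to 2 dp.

0.15

Current total gain = 0.515.
Target gain for A = 3: g* = 1 − 1/3 = 0.6667.
Additional gain needed = 0.6667 − 0.515 = 0.15.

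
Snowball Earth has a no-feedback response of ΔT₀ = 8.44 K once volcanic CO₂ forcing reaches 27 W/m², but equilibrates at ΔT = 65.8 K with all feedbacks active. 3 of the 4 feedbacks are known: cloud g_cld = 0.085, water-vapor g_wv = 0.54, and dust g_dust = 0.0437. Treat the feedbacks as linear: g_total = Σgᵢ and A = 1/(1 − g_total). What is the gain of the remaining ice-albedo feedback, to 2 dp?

Amplification A = ΔT/ΔT₀ = 65.8/8.44 = 7.796.
Total gain g = 1 − 1/A = 1 − 1/7.796 = 0.8717.
Known gains sum to 0.085 + 0.54 + 0.0437 = 0.6687.
g_ice = 0.8717 − 0.6687 = 0.20.

0.20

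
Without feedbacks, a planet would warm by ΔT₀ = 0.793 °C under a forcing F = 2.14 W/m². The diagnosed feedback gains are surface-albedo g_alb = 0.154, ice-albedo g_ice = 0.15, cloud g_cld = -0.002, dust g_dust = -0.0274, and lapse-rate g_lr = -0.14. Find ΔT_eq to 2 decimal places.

Total gain g = 0.154 + 0.15 − 0.002 − 0.0274 − 0.14 = 0.1346.
Amplification A = 1/(1 − 0.1346) = 1.156.
ΔT = 0.793 × 1.156 = 0.92 °C.

0.92 °C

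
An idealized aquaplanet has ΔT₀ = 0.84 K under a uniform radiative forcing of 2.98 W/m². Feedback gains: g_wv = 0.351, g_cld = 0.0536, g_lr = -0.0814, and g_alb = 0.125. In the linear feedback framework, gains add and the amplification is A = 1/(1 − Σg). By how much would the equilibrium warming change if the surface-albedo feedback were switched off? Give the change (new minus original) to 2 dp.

Original: g = 0.4482, ΔT = 0.84/(1−0.4482) = 1.5223 K.
Without surface-albedo: g' = 0.3232, ΔT' = 0.84/(1−0.3232) = 1.2411 K.
Change = 1.2411 − 1.5223 = -0.28 K.

-0.28 K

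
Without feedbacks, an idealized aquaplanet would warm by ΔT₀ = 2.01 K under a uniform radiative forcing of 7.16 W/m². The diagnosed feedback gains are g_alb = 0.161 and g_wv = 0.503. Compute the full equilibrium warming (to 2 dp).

5.98 K

Total gain g = 0.161 + 0.503 = 0.664.
Amplification A = 1/(1 − 0.664) = 2.976.
ΔT = 2.01 × 2.976 = 5.98 K.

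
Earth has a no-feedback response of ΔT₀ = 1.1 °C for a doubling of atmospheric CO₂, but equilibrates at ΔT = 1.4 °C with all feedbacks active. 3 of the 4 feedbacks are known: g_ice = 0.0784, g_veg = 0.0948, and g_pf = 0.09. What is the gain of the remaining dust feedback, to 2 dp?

Amplification A = ΔT/ΔT₀ = 1.4/1.1 = 1.273.
Total gain g = 1 − 1/A = 1 − 1/1.273 = 0.2145.
Known gains sum to 0.0784 + 0.0948 + 0.09 = 0.2632.
g_dust = 0.2145 − 0.2632 = -0.05.

-0.05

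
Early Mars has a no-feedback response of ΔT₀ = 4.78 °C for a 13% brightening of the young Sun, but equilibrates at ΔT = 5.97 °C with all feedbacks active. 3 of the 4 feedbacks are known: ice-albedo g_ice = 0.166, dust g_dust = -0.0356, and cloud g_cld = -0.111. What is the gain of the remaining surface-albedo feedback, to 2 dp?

Amplification A = ΔT/ΔT₀ = 5.97/4.78 = 1.249.
Total gain g = 1 − 1/A = 1 − 1/1.249 = 0.1994.
Known gains sum to 0.166 − 0.0356 − 0.111 = 0.0194.
g_alb = 0.1994 − 0.0194 = 0.18.

0.18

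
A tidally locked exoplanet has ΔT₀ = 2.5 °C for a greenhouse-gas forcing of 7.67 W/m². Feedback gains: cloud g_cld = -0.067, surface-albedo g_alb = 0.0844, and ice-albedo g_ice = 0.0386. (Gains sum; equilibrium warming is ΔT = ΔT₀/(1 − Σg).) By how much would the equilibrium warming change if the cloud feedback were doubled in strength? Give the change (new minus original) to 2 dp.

-0.18 °C

Original: g = 0.056, ΔT = 2.5/(1−0.056) = 2.6483 °C.
With doubled cloud: g' = -0.011, ΔT' = 2.5/(1+0.011) = 2.4728 °C.
Change = 2.4728 − 2.6483 = -0.18 °C.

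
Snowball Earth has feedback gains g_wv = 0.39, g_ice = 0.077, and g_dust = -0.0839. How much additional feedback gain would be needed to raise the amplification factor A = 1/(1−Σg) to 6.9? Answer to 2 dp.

Current total gain = 0.3831.
Target gain for A = 6.9: g* = 1 − 1/6.9 = 0.8551.
Additional gain needed = 0.8551 − 0.3831 = 0.47.

0.47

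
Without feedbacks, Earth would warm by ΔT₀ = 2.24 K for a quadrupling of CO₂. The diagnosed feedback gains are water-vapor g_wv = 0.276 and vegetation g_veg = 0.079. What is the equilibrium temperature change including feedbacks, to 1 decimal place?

Total gain g = 0.276 + 0.079 = 0.355.
Amplification A = 1/(1 − 0.355) = 1.55.
ΔT = 2.24 × 1.55 = 3.5 K.

3.5 K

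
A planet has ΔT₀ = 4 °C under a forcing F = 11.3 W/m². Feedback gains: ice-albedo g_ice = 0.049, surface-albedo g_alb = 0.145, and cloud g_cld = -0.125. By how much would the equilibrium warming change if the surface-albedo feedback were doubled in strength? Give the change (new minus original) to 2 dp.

Original: g = 0.069, ΔT = 4/(1−0.069) = 4.2965 °C.
With doubled surface-albedo: g' = 0.214, ΔT' = 4/(1−0.214) = 5.0891 °C.
Change = 5.0891 − 4.2965 = 0.79 °C.

0.79 °C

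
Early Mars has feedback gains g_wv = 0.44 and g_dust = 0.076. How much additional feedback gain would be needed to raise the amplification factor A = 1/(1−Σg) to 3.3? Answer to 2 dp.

0.18

Current total gain = 0.516.
Target gain for A = 3.3: g* = 1 − 1/3.3 = 0.697.
Additional gain needed = 0.697 − 0.516 = 0.18.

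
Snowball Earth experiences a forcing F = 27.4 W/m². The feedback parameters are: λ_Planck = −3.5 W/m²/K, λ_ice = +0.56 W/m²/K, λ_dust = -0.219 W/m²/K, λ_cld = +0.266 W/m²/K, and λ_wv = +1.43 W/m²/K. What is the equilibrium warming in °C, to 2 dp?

Net feedback parameter λ = (−3.5) + (+0.56) + (-0.219) + (+0.266) + (+1.43) = -1.463 W/m²/K.
ΔT = −F/λ = −27.4/(-1.463) = 18.73 °C.

18.73 °C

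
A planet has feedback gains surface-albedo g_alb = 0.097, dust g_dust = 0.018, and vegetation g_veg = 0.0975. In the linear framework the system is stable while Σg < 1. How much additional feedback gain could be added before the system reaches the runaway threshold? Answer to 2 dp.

Current total gain = 0.097 + 0.018 + 0.0975 = 0.2125.
Margin to runaway = 1 − 0.2125 = 0.79.

0.79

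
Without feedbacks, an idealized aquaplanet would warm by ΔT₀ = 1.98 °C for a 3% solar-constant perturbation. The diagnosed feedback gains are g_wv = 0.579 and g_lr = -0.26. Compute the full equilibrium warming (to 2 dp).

Total gain g = 0.579 − 0.26 = 0.319.
Amplification A = 1/(1 − 0.319) = 1.468.
ΔT = 1.98 × 1.468 = 2.91 °C.

2.91 °C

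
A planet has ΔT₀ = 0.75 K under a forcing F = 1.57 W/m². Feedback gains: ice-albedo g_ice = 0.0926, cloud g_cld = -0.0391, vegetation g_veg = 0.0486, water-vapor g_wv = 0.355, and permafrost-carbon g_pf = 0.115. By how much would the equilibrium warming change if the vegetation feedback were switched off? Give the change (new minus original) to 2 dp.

-0.18 K

Original: g = 0.5721, ΔT = 0.75/(1−0.5721) = 1.7527 K.
Without vegetation: g' = 0.5235, ΔT' = 0.75/(1−0.5235) = 1.5740 K.
Change = 1.5740 − 1.7527 = -0.18 K.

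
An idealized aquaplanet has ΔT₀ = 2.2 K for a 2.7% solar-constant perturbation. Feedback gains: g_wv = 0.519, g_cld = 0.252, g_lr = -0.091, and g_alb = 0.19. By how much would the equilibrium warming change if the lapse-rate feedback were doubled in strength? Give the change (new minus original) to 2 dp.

-6.97 K

Original: g = 0.87, ΔT = 2.2/(1−0.87) = 16.9231 K.
With doubled lapse-rate: g' = 0.779, ΔT' = 2.2/(1−0.779) = 9.9548 K.
Change = 9.9548 − 16.9231 = -6.97 K.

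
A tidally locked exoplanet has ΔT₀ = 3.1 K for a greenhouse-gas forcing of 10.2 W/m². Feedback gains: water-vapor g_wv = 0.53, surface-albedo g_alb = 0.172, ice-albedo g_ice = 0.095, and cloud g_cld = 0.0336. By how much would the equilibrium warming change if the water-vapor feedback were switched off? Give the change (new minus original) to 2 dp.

Original: g = 0.8306, ΔT = 3.1/(1−0.8306) = 18.2999 K.
Without water-vapor: g' = 0.3006, ΔT' = 3.1/(1−0.3006) = 4.4324 K.
Change = 4.4324 − 18.2999 = -13.87 K.

-13.87 K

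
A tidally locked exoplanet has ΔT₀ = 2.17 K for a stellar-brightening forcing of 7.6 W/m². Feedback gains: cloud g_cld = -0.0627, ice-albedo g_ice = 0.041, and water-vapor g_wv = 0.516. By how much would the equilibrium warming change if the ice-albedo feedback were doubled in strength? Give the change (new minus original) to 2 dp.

0.38 K

Original: g = 0.4943, ΔT = 2.17/(1−0.4943) = 4.2911 K.
With doubled ice-albedo: g' = 0.5353, ΔT' = 2.17/(1−0.5353) = 4.6697 K.
Change = 4.6697 − 4.2911 = 0.38 K.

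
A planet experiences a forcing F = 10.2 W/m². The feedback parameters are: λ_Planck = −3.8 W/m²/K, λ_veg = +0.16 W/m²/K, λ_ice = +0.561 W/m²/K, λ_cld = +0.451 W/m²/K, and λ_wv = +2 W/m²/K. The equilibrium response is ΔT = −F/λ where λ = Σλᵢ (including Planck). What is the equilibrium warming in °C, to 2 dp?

Net feedback parameter λ = (−3.8) + (+0.16) + (+0.561) + (+0.451) + (+2) = -0.628 W/m²/K.
ΔT = −F/λ = −10.2/(-0.628) = 16.24 °C.

16.24 °C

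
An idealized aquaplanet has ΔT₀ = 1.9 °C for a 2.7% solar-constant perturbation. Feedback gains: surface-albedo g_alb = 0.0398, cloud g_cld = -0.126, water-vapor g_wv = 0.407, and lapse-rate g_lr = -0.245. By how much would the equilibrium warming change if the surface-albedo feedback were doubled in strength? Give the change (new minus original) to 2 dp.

0.09 °C

Original: g = 0.0758, ΔT = 1.9/(1−0.0758) = 2.0558 °C.
With doubled surface-albedo: g' = 0.1156, ΔT' = 1.9/(1−0.1156) = 2.1483 °C.
Change = 2.1483 − 2.0558 = 0.09 °C.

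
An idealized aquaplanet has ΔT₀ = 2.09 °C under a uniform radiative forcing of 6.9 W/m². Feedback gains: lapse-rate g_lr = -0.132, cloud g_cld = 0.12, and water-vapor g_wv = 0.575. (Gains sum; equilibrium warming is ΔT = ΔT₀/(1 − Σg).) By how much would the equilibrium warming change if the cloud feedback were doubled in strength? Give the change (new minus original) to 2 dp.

1.81 °C

Original: g = 0.563, ΔT = 2.09/(1−0.563) = 4.7826 °C.
With doubled cloud: g' = 0.683, ΔT' = 2.09/(1−0.683) = 6.5931 °C.
Change = 6.5931 − 4.7826 = 1.81 °C.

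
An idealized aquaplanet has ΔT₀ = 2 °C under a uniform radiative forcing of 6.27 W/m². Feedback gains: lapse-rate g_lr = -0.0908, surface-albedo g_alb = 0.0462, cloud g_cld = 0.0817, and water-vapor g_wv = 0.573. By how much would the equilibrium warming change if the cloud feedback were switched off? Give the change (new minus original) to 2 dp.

-0.89 °C

Original: g = 0.6101, ΔT = 2/(1−0.6101) = 5.1295 °C.
Without cloud: g' = 0.5284, ΔT' = 2/(1−0.5284) = 4.2409 °C.
Change = 4.2409 − 5.1295 = -0.89 °C.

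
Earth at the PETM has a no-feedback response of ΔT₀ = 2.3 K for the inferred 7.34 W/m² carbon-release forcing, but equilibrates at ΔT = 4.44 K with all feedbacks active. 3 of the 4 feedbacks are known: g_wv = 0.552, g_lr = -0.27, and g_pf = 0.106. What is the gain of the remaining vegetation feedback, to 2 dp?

0.09

Amplification A = ΔT/ΔT₀ = 4.44/2.3 = 1.93.
Total gain g = 1 − 1/A = 1 − 1/1.93 = 0.4819.
Known gains sum to 0.552 − 0.27 + 0.106 = 0.388.
g_veg = 0.4819 − 0.388 = 0.09.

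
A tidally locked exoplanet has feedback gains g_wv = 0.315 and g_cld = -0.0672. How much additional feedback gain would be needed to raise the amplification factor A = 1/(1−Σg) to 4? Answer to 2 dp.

Current total gain = 0.2478.
Target gain for A = 4: g* = 1 − 1/4 = 0.75.
Additional gain needed = 0.75 − 0.2478 = 0.50.

0.50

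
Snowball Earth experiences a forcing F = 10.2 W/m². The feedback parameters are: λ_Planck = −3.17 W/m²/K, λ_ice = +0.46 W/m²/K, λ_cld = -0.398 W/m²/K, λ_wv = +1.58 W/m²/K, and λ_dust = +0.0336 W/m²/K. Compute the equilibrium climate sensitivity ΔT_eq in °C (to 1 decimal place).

Net feedback parameter λ = (−3.17) + (+0.46) + (-0.398) + (+1.58) + (+0.0336) = -1.4944 W/m²/K.
ΔT = −F/λ = −10.2/(-1.4944) = 6.8 °C.

6.8 °C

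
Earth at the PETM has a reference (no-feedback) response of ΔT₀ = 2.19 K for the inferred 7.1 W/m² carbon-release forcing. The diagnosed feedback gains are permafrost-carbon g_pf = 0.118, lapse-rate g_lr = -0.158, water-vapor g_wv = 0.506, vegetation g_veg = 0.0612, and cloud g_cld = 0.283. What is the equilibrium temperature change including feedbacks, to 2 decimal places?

11.54 K

Total gain g = 0.118 − 0.158 + 0.506 + 0.0612 + 0.283 = 0.8102.
Amplification A = 1/(1 − 0.8102) = 5.269.
ΔT = 2.19 × 5.269 = 11.54 K.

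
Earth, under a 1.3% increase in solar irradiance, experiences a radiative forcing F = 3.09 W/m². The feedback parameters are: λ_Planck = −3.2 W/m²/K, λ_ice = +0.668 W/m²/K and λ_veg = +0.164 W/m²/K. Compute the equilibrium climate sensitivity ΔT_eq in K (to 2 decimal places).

Net feedback parameter λ = (−3.2) + (+0.668) + (+0.164) = -2.368 W/m²/K.
ΔT = −F/λ = −3.09/(-2.368) = 1.30 K.

1.30 K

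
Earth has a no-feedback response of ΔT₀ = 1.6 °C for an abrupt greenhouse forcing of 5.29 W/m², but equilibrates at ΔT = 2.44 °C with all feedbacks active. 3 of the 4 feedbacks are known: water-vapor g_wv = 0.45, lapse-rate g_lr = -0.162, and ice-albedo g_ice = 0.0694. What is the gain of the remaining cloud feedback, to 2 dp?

Amplification A = ΔT/ΔT₀ = 2.44/1.6 = 1.525.
Total gain g = 1 − 1/A = 1 − 1/1.525 = 0.3443.
Known gains sum to 0.45 − 0.162 + 0.0694 = 0.3574.
g_cld = 0.3443 − 0.3574 = -0.01.

-0.01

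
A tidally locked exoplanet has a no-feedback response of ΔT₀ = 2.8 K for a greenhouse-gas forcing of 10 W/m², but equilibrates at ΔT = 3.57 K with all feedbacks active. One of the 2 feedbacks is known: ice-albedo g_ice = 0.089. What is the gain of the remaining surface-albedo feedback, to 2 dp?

Amplification A = ΔT/ΔT₀ = 3.57/2.8 = 1.275.
Total gain g = 1 − 1/A = 1 − 1/1.275 = 0.2157.
The known gain is 0.089.
g_alb = 0.2157 − 0.089 = 0.13.

0.13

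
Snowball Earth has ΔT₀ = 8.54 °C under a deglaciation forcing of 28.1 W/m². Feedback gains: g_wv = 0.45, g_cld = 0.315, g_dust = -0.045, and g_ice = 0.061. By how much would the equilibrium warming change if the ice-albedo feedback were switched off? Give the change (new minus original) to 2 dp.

-8.50 °C

Original: g = 0.781, ΔT = 8.54/(1−0.781) = 38.9954 °C.
Without ice-albedo: g' = 0.72, ΔT' = 8.54/(1−0.72) = 30.5000 °C.
Change = 30.5000 − 38.9954 = -8.50 °C.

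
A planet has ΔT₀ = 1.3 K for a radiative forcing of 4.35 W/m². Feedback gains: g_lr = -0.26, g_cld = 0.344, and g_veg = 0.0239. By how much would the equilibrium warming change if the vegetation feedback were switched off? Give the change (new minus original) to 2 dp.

Original: g = 0.1079, ΔT = 1.3/(1−0.1079) = 1.4572 K.
Without vegetation: g' = 0.084, ΔT' = 1.3/(1−0.084) = 1.4192 K.
Change = 1.4192 − 1.4572 = -0.04 K.

-0.04 K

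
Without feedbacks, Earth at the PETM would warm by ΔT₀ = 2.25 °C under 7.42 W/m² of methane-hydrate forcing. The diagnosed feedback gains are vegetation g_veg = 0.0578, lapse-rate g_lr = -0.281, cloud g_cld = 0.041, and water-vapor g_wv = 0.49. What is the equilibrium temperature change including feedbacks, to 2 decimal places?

3.25 °C

Total gain g = 0.0578 − 0.281 + 0.041 + 0.49 = 0.3078.
Amplification A = 1/(1 − 0.3078) = 1.445.
ΔT = 2.25 × 1.445 = 3.25 °C.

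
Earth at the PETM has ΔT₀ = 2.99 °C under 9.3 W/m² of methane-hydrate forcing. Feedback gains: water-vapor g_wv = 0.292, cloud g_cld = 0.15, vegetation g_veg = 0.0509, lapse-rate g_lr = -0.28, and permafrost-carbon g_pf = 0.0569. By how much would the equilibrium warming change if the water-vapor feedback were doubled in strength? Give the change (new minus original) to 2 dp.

2.73 °C

Original: g = 0.2698, ΔT = 2.99/(1−0.2698) = 4.0948 °C.
With doubled water-vapor: g' = 0.5618, ΔT' = 2.99/(1−0.5618) = 6.8234 °C.
Change = 6.8234 − 4.0948 = 2.73 °C.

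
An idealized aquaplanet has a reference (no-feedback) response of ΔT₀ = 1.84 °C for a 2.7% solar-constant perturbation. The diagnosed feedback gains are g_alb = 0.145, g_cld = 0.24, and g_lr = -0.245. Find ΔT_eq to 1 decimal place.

2.1 °C

Total gain g = 0.145 + 0.24 − 0.245 = 0.14.
Amplification A = 1/(1 − 0.14) = 1.163.
ΔT = 1.84 × 1.163 = 2.1 °C.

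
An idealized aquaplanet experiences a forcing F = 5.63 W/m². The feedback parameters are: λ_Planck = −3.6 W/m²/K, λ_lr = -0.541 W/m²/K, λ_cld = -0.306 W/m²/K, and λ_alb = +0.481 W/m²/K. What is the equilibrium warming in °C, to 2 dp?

1.42 °C

Net feedback parameter λ = (−3.6) + (-0.541) + (-0.306) + (+0.481) = -3.966 W/m²/K.
ΔT = −F/λ = −5.63/(-3.966) = 1.42 °C.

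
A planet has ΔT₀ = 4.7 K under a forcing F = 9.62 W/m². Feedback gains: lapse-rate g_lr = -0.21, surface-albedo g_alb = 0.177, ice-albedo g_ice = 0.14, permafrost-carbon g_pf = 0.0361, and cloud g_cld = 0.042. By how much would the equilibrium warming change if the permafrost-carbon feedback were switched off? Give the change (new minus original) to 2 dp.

-0.24 K

Original: g = 0.1851, ΔT = 4.7/(1−0.1851) = 5.7676 K.
Without permafrost-carbon: g' = 0.149, ΔT' = 4.7/(1−0.149) = 5.5229 K.
Change = 5.5229 − 5.7676 = -0.24 K.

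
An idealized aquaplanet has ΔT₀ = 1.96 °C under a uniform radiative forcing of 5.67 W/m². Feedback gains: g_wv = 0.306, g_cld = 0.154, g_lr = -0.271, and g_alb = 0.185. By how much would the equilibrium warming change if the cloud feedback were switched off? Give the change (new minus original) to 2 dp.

-0.62 °C

Original: g = 0.374, ΔT = 1.96/(1−0.374) = 3.1310 °C.
Without cloud: g' = 0.22, ΔT' = 1.96/(1−0.22) = 2.5128 °C.
Change = 2.5128 − 3.1310 = -0.62 °C.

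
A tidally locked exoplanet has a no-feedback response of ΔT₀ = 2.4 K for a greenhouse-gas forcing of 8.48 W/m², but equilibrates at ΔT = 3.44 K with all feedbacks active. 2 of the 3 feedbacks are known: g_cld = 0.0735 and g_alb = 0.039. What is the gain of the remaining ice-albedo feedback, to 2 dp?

Amplification A = ΔT/ΔT₀ = 3.44/2.4 = 1.433.
Total gain g = 1 − 1/A = 1 − 1/1.433 = 0.3022.
Known gains sum to 0.0735 + 0.039 = 0.1125.
g_ice = 0.3022 − 0.1125 = 0.19.

0.19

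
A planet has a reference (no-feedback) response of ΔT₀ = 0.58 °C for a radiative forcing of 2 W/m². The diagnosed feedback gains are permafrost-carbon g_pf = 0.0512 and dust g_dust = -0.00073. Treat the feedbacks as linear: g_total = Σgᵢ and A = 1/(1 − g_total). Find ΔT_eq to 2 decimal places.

0.61 °C

Total gain g = 0.0512 − 0.00073 = 0.05047.
Amplification A = 1/(1 − 0.05047) = 1.053.
ΔT = 0.58 × 1.053 = 0.61 °C.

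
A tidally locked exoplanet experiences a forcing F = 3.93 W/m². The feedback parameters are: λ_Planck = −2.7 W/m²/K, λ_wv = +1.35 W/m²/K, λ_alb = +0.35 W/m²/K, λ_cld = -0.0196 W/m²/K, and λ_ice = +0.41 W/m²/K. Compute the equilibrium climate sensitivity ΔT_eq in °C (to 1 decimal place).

Net feedback parameter λ = (−2.7) + (+1.35) + (+0.35) + (-0.0196) + (+0.41) = -0.6096 W/m²/K.
ΔT = −F/λ = −3.93/(-0.6096) = 6.4 °C.

6.4 °C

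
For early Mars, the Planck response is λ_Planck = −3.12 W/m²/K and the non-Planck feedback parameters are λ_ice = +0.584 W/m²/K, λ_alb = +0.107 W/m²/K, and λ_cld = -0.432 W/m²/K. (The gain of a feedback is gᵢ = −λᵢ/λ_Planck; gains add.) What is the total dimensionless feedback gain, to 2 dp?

Convert to gains: g_ice = 0.584/3.12 = 0.1872; g_alb = 0.107/3.12 = 0.03429; g_cld = -0.432/3.12 = -0.1385.
Total gain g = 0.08299.

0.08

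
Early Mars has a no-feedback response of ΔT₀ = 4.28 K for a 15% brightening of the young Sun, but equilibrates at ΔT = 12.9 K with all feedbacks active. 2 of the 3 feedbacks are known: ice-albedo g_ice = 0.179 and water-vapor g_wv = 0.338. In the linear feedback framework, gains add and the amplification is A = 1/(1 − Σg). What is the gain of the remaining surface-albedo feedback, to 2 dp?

Amplification A = ΔT/ΔT₀ = 12.9/4.28 = 3.014.
Total gain g = 1 − 1/A = 1 − 1/3.014 = 0.6682.
Known gains sum to 0.179 + 0.338 = 0.517.
g_alb = 0.6682 − 0.517 = 0.15.

0.15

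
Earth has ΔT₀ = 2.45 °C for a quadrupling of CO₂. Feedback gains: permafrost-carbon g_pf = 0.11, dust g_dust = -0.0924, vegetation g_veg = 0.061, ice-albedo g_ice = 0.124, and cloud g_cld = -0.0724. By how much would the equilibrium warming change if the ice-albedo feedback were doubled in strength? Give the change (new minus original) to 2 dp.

Original: g = 0.1302, ΔT = 2.45/(1−0.1302) = 2.8167 °C.
With doubled ice-albedo: g' = 0.2542, ΔT' = 2.45/(1−0.2542) = 3.2851 °C.
Change = 3.2851 − 2.8167 = 0.47 °C.

0.47 °C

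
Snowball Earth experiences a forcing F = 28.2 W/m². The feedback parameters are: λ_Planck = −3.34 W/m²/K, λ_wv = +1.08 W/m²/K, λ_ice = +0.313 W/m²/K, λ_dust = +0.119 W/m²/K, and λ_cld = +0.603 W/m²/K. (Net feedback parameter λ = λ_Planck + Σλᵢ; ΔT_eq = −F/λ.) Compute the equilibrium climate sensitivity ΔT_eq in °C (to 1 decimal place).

23.0 °C

Net feedback parameter λ = (−3.34) + (+1.08) + (+0.313) + (+0.119) + (+0.603) = -1.225 W/m²/K.
ΔT = −F/λ = −28.2/(-1.225) = 23.0 °C.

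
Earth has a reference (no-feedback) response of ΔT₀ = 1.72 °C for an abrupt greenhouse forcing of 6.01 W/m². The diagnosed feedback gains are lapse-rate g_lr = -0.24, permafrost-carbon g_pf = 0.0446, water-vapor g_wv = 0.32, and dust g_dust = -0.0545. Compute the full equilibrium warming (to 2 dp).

1.85 °C

Total gain g = -0.24 + 0.0446 + 0.32 − 0.0545 = 0.0701.
Amplification A = 1/(1 − 0.0701) = 1.075.
ΔT = 1.72 × 1.075 = 1.85 °C.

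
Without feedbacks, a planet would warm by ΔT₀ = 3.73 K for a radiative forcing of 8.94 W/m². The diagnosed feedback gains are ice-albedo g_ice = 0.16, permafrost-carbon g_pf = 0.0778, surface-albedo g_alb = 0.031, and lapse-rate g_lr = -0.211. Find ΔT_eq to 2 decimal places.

3.96 K

Total gain g = 0.16 + 0.0778 + 0.031 − 0.211 = 0.0578.
Amplification A = 1/(1 − 0.0578) = 1.061.
ΔT = 3.73 × 1.061 = 3.96 K.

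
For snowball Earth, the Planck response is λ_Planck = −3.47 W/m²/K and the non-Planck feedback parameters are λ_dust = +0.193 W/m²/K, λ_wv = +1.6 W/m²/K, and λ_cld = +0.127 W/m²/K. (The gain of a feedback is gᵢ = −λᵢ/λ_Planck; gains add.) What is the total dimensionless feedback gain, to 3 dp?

0.553

Convert to gains: g_dust = 0.193/3.47 = 0.05562; g_wv = 1.6/3.47 = 0.4611; g_cld = 0.127/3.47 = 0.0366.
Total gain g = 0.55332.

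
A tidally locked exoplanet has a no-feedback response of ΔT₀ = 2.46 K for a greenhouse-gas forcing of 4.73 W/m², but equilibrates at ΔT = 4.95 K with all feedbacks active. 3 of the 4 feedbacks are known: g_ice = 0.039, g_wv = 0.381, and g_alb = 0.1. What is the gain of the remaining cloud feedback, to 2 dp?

-0.02

Amplification A = ΔT/ΔT₀ = 4.95/2.46 = 2.012.
Total gain g = 1 − 1/A = 1 − 1/2.012 = 0.503.
Known gains sum to 0.039 + 0.381 + 0.1 = 0.52.
g_cld = 0.503 − 0.52 = -0.02.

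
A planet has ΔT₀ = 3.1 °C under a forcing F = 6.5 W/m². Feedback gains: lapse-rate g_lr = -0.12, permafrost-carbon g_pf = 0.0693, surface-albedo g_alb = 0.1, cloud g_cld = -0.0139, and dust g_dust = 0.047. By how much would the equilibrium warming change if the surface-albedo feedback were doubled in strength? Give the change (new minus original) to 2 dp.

0.41 °C

Original: g = 0.0824, ΔT = 3.1/(1−0.0824) = 3.3784 °C.
With doubled surface-albedo: g' = 0.1824, ΔT' = 3.1/(1−0.1824) = 3.7916 °C.
Change = 3.7916 − 3.3784 = 0.41 °C.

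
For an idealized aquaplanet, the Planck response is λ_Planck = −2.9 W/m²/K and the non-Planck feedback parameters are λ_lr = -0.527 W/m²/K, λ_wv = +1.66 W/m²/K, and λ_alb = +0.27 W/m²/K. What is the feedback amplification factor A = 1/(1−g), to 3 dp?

Convert to gains: g_lr = -0.527/2.9 = -0.1817; g_wv = 1.66/2.9 = 0.5724; g_alb = 0.27/2.9 = 0.0931.
Total gain g = 0.4838.
A = 1/(1 − 0.4838) = 1.937.

1.937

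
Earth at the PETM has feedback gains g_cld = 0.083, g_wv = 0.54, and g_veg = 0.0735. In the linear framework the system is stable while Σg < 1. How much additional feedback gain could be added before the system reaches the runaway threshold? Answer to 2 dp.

Current total gain = 0.083 + 0.54 + 0.0735 = 0.6965.
Margin to runaway = 1 − 0.6965 = 0.30.

0.30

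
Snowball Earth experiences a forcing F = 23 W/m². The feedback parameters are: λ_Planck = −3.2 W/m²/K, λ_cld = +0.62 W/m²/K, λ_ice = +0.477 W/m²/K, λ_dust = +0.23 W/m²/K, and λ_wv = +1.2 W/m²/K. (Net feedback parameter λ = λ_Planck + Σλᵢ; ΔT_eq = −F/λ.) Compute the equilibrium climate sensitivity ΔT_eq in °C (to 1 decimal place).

Net feedback parameter λ = (−3.2) + (+0.62) + (+0.477) + (+0.23) + (+1.2) = -0.673 W/m²/K.
ΔT = −F/λ = −23/(-0.673) = 34.2 °C.

34.2 °C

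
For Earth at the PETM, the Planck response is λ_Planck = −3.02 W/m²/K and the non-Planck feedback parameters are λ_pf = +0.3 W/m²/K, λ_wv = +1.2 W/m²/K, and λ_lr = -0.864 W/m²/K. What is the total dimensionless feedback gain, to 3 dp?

Convert to gains: g_pf = 0.3/3.02 = 0.09934; g_wv = 1.2/3.02 = 0.3974; g_lr = -0.864/3.02 = -0.2861.
Total gain g = 0.21064.

0.211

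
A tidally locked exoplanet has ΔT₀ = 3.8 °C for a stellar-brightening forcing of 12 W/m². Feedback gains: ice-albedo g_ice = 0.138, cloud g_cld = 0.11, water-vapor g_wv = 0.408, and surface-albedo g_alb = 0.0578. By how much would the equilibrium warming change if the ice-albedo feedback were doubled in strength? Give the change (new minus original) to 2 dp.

12.36 °C

Original: g = 0.7138, ΔT = 3.8/(1−0.7138) = 13.2774 °C.
With doubled ice-albedo: g' = 0.8518, ΔT' = 3.8/(1−0.8518) = 25.6410 °C.
Change = 25.6410 − 13.2774 = 12.36 °C.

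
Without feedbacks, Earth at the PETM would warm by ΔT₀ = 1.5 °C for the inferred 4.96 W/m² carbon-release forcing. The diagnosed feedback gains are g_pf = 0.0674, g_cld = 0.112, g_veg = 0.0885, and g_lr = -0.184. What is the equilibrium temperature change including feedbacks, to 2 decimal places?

Total gain g = 0.0674 + 0.112 + 0.0885 − 0.184 = 0.0839.
Amplification A = 1/(1 − 0.0839) = 1.092.
ΔT = 1.5 × 1.092 = 1.64 °C.

1.64 °C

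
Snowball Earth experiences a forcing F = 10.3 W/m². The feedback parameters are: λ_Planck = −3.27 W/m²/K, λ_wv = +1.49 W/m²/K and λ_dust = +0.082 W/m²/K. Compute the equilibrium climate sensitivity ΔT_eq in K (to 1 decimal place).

Net feedback parameter λ = (−3.27) + (+1.49) + (+0.082) = -1.698 W/m²/K.
ΔT = −F/λ = −10.3/(-1.698) = 6.1 K.

6.1 K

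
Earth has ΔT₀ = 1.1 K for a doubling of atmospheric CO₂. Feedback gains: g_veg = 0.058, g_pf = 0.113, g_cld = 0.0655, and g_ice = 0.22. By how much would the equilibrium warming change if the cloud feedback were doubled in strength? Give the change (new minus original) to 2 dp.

0.28 K

Original: g = 0.4565, ΔT = 1.1/(1−0.4565) = 2.0239 K.
With doubled cloud: g' = 0.522, ΔT' = 1.1/(1−0.522) = 2.3013 K.
Change = 2.3013 − 2.0239 = 0.28 K.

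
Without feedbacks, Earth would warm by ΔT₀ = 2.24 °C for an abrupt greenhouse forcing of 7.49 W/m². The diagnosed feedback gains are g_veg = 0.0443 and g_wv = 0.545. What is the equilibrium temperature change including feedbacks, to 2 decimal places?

Total gain g = 0.0443 + 0.545 = 0.5893.
Amplification A = 1/(1 − 0.5893) = 2.435.
ΔT = 2.24 × 2.435 = 5.45 °C.

5.45 °C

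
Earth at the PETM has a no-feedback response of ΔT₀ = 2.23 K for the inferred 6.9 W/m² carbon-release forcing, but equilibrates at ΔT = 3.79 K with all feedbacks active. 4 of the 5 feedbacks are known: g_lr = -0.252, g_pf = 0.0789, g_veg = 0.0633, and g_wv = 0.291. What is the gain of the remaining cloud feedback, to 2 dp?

Amplification A = ΔT/ΔT₀ = 3.79/2.23 = 1.7.
Total gain g = 1 − 1/A = 1 − 1/1.7 = 0.4118.
Known gains sum to -0.252 + 0.0789 + 0.0633 + 0.291 = 0.1812.
g_cld = 0.4118 − 0.1812 = 0.23.

0.23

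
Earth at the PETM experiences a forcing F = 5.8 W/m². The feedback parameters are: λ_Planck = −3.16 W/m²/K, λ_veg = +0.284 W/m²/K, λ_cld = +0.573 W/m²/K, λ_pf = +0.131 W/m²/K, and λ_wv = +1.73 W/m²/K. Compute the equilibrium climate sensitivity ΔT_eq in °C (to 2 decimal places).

Net feedback parameter λ = (−3.16) + (+0.284) + (+0.573) + (+0.131) + (+1.73) = -0.442 W/m²/K.
ΔT = −F/λ = −5.8/(-0.442) = 13.12 °C.

13.12 °C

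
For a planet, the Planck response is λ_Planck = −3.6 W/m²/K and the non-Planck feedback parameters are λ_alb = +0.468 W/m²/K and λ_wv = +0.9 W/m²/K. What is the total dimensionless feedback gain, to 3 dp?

0.380

Convert to gains: g_alb = 0.468/3.6 = 0.13; g_wv = 0.9/3.6 = 0.25.
Total gain g = 0.38.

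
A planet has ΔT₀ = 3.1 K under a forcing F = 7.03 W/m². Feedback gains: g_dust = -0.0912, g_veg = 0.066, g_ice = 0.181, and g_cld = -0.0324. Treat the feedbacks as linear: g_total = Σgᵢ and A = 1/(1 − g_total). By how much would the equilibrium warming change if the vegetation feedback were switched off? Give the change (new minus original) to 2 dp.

Original: g = 0.1234, ΔT = 3.1/(1−0.1234) = 3.5364 K.
Without vegetation: g' = 0.0574, ΔT' = 3.1/(1−0.0574) = 3.2888 K.
Change = 3.2888 − 3.5364 = -0.25 K.

-0.25 K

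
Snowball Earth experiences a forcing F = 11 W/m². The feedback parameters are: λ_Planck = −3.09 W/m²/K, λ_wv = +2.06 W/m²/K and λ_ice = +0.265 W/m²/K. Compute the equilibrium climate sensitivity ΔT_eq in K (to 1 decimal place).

14.4 K

Net feedback parameter λ = (−3.09) + (+2.06) + (+0.265) = -0.765 W/m²/K.
ΔT = −F/λ = −11/(-0.765) = 14.4 K.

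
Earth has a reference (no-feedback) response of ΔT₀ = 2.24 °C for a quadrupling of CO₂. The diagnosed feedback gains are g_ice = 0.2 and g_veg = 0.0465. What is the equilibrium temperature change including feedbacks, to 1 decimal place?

Total gain g = 0.2 + 0.0465 = 0.2465.
Amplification A = 1/(1 − 0.2465) = 1.327.
ΔT = 2.24 × 1.327 = 3.0 °C.

3.0 °C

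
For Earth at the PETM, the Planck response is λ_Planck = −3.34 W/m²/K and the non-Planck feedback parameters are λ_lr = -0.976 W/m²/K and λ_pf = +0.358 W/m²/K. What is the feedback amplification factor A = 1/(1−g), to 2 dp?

Convert to gains: g_lr = -0.976/3.34 = -0.2922; g_pf = 0.358/3.34 = 0.1072.
Total gain g = -0.185.
A = 1/(1 + 0.185) = 0.84.

0.84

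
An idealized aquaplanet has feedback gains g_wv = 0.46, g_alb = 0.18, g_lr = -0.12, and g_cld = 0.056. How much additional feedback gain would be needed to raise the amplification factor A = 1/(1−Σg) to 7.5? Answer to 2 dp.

0.29

Current total gain = 0.576.
Target gain for A = 7.5: g* = 1 − 1/7.5 = 0.8667.
Additional gain needed = 0.8667 − 0.576 = 0.29.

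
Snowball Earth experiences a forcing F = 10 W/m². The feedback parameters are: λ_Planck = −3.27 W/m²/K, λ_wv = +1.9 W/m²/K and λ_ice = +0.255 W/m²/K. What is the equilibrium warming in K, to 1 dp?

9.0 K

Net feedback parameter λ = (−3.27) + (+1.9) + (+0.255) = -1.115 W/m²/K.
ΔT = −F/λ = −10/(-1.115) = 9.0 K.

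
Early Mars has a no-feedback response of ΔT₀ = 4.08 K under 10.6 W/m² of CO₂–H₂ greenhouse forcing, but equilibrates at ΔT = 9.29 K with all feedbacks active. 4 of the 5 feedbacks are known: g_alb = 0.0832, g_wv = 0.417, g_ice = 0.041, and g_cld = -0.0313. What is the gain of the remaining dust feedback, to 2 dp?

Amplification A = ΔT/ΔT₀ = 9.29/4.08 = 2.277.
Total gain g = 1 − 1/A = 1 − 1/2.277 = 0.5608.
Known gains sum to 0.0832 + 0.417 + 0.041 − 0.0313 = 0.5099.
g_dust = 0.5608 − 0.5099 = 0.05.

0.05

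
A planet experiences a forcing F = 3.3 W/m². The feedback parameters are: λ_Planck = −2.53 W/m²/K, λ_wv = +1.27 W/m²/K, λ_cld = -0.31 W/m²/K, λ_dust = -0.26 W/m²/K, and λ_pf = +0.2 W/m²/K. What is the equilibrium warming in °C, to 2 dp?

2.02 °C

Net feedback parameter λ = (−2.53) + (+1.27) + (-0.31) + (-0.26) + (+0.2) = -1.63 W/m²/K.
ΔT = −F/λ = −3.3/(-1.63) = 2.02 °C.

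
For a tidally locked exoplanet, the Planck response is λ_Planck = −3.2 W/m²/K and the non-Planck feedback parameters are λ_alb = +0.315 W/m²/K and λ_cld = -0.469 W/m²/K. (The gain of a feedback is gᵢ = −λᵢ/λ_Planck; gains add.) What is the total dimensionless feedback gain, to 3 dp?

-0.048

Convert to gains: g_alb = 0.315/3.2 = 0.09844; g_cld = -0.469/3.2 = -0.1466.
Total gain g = -0.04816.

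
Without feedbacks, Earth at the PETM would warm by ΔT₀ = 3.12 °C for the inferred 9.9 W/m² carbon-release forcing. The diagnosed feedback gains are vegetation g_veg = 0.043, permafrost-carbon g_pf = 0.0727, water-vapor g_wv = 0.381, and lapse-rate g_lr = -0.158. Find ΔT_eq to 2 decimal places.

Total gain g = 0.043 + 0.0727 + 0.381 − 0.158 = 0.3387.
Amplification A = 1/(1 − 0.3387) = 1.512.
ΔT = 3.12 × 1.512 = 4.72 °C.

4.72 °C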